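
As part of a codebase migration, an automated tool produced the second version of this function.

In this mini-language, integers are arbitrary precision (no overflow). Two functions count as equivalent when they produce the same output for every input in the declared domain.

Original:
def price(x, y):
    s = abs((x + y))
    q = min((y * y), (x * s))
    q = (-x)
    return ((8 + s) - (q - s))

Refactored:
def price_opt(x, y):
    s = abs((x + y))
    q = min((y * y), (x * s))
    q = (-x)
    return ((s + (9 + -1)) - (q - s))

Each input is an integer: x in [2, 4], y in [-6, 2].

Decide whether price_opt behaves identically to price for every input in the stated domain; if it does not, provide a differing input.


The two are interchangeable: arithmetic usage differs, plus constant usage differs, and every declared input agrees.
Spot check at x=4, y=2 — price: s = 6; q = 4; q = -4; return 24. price_opt: s = 6; q = 4; q = -4; return 24. Both give 24.
Every one of the 27 inputs gives matching results.
verdict: equivalent


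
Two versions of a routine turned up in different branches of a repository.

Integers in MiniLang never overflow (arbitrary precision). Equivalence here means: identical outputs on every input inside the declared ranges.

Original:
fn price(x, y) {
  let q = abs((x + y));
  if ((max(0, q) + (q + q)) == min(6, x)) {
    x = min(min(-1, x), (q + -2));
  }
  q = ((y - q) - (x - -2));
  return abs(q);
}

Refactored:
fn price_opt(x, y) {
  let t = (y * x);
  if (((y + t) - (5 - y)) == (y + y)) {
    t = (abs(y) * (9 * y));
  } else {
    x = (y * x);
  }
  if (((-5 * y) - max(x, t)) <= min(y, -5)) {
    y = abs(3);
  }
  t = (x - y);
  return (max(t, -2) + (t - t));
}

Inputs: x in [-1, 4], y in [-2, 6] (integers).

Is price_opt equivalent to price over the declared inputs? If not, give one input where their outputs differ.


Run the pair on x=-1, y=-2.
price: q becomes 3; next ((max(0, q) + (q + q)) == min(6, x)) evaluates to false; next q becomes -6; next final value 6
price_opt: t becomes 2; next (((y + t) - (5 - y)) == (y + y)) evaluates to false; next x becomes 2; next (((-5 * y) - max(x, t)) <= min(y, -5)) evaluates to false; next t becomes 4; next final value 4
6 != 4, so the rewrite changes behavior.
verdict: not equivalent; witness: x=-1, y=-2


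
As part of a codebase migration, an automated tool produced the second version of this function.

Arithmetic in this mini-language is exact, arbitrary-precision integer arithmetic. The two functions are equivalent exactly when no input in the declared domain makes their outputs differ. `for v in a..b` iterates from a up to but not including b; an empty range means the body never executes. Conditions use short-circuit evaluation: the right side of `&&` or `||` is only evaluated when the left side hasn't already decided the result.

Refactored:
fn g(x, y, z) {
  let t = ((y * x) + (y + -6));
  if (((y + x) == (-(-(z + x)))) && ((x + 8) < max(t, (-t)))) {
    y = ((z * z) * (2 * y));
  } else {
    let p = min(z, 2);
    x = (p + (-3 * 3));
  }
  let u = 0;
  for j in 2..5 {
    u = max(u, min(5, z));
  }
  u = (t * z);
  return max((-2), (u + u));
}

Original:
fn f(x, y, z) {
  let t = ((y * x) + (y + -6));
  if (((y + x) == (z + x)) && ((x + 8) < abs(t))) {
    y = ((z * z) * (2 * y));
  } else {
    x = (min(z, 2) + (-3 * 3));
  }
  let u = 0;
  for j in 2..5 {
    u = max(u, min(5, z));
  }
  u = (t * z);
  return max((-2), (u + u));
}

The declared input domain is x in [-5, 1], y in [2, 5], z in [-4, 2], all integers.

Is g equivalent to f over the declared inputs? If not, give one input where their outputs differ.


Reading the diff, among the changes: min/max/abs usage differs; also local variable names differ; also statement counts differ.
As a probe, take x=-4, y=4, z=-2: f runs t = -18; (((y + x) == (z + x)) && ((x + 8) < abs(t))) -> false; x = -11; u = 0; [j=2]; u = 0; [j=3]; u = 0; [j=4]; u = 0; u = 36; return 72; g runs t = -18; (((y + x) == (-(-(z + x)))) && ((x + 8) < max(t, (-t)))) -> false; p = -2; x = -11; u = 0; [j=2]; u = 0; [j=3]; u = 0; [j=4]; u = 0; u = 36; return 72; both end at 72.
An exhaustive pass over the 196 declared inputs shows identical outputs.
verdict: equivalent


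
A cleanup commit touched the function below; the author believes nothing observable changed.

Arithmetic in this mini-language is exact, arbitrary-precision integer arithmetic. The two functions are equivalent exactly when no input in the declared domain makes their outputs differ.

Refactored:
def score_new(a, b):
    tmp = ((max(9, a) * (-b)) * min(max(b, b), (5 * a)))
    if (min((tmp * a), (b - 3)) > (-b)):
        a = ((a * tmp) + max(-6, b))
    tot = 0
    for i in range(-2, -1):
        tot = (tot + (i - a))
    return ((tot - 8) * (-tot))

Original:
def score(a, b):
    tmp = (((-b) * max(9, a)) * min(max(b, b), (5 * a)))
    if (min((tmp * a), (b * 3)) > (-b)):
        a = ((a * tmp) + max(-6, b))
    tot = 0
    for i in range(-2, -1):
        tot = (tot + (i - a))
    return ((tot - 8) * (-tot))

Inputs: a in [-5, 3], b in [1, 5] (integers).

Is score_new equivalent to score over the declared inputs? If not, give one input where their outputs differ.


On input a=0, b=1, score returns -33 while score_new returns -20.
verdict: not equivalent; witness: a=0, b=1


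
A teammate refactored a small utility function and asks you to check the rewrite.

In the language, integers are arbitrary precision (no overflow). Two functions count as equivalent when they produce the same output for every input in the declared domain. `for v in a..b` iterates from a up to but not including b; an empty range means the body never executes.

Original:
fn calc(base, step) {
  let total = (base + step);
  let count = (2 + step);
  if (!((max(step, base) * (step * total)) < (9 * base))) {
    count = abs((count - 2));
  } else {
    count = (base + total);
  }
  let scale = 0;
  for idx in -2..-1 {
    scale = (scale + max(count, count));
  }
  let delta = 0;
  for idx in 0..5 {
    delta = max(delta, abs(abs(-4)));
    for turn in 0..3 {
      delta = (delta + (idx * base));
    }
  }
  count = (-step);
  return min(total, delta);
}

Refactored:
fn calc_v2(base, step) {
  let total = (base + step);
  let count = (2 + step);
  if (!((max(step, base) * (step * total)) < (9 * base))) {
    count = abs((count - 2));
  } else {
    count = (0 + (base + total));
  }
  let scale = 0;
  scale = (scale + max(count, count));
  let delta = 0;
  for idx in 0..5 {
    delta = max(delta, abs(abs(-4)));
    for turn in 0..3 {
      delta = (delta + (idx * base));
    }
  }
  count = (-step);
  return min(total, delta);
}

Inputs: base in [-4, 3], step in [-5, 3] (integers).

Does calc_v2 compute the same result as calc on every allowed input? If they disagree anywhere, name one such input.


Changes here: arithmetic usage differs; statement counts differ; constant usage differs; loop structure differs; the full 72-point sweep finds no disagreement.
verdict: equivalent


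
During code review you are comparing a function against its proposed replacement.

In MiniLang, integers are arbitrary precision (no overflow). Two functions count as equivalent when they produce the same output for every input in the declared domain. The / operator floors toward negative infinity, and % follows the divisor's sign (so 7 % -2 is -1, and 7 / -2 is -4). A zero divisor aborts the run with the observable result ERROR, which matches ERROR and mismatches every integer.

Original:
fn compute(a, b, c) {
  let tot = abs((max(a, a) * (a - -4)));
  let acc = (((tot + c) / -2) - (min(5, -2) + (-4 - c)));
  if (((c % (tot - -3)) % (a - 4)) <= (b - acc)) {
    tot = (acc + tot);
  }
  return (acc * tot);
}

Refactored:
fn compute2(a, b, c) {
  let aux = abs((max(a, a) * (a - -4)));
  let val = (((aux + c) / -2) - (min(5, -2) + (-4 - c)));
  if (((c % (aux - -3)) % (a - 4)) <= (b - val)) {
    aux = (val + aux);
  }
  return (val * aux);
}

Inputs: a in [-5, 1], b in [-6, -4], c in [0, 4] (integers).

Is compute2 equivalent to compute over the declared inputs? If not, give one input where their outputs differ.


Reading the diff, among the changes: local variable names differ.
One worked example (a=-5, b=-6, c=0) — compute: tot := 5 | acc := 3 | (((c % (tot - -3)) % (a - 4)) <= (b - acc)): false | result 15; compute2: aux := 5 | val := 3 | (((c % (aux - -3)) % (a - 4)) <= (b - val)): false | result 15; agreement on 15.
Checked all 105 inputs in the declared domain: the outputs agree on every one.
verdict: equivalent


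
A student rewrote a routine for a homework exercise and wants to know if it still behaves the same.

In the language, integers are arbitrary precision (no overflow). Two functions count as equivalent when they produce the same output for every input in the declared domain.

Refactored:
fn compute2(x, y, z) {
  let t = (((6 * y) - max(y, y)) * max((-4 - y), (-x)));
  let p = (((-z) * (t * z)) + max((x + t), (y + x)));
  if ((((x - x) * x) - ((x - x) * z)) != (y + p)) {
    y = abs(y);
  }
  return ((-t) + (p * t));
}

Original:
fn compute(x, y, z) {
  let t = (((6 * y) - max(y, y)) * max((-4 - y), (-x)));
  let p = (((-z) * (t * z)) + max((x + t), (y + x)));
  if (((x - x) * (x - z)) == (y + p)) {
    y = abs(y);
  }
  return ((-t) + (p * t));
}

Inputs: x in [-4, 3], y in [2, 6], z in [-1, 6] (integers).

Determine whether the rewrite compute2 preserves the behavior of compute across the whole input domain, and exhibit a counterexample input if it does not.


Equivalent. There is a behavioral-looking edit here, yet the outcome never shifts on this domain.
Every one of the 320 inputs gives matching results.
Tracing x=-3, y=3, z=2: compute: t=45, then p=-138, then (((x - x) * (x - z)) == (y + p)) is false, then returns -6255 | compute2: t=45, then p=-138, then ((((x - x) * x) - ((x - x) * z)) != (y + p)) is true, then y=3, then returns -6255 — matching result -6255.
verdict: equivalent


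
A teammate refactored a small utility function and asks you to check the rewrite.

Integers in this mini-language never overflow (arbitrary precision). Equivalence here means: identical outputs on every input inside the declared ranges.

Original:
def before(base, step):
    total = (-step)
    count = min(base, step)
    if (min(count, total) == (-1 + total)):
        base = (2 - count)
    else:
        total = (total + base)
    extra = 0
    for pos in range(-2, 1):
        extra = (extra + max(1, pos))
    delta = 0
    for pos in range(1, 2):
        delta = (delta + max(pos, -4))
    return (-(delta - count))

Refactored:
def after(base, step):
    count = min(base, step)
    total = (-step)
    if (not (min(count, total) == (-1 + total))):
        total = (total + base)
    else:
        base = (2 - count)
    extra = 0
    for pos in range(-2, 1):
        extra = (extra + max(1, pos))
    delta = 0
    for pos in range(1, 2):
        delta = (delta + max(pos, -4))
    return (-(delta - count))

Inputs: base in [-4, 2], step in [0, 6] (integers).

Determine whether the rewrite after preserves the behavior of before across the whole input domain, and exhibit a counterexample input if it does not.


Changes here: boolean connective usage differs; the full 49-point sweep finds no disagreement.
verdict: equivalent


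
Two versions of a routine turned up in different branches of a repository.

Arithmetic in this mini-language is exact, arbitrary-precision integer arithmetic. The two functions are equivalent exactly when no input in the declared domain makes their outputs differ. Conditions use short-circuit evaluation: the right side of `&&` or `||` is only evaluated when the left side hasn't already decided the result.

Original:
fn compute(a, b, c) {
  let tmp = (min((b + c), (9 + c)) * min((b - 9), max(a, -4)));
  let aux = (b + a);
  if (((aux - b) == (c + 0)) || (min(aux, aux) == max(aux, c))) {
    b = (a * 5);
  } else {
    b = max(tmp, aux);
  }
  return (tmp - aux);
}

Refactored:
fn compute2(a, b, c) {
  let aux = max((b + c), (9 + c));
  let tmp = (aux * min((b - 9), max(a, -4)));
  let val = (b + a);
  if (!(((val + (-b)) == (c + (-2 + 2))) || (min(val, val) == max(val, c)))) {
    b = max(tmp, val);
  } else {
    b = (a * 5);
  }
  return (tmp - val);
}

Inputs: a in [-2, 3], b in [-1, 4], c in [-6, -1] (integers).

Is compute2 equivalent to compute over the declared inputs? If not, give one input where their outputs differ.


There is a counterexample at a=-2, b=-1, c=-6: 73 on one side, -27 on the other.
compute: tmp=70, then aux=-3, then (((aux - b) == (c + 0)) || (min(aux, aux) == max(aux, c))) is true, then b=-10, then returns 73
compute2: aux=3, then tmp=-30, then val=-3, then (!(((val + (-b)) == (c + (-2 + 2))) || (min(val, val) == max(val, c)))) is false, then b=-10, then returns -27
verdict: not equivalent; witness: a=-2, b=-1, c=-6


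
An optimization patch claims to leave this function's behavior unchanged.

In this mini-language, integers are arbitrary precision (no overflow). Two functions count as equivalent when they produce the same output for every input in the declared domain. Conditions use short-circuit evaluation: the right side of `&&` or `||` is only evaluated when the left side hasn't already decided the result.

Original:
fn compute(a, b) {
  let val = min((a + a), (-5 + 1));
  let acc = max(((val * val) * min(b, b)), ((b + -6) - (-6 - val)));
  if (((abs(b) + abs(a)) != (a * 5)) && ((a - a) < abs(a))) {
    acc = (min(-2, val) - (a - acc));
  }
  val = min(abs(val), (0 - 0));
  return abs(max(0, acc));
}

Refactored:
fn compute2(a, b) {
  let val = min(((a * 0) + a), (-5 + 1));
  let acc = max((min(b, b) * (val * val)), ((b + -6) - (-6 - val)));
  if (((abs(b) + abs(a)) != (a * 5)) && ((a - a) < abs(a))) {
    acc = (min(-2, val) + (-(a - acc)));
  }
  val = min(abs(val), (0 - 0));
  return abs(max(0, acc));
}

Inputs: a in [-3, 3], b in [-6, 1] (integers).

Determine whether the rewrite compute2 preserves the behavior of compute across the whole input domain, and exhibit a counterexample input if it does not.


Run the pair on a=-3, b=1.
compute: val=-6, then acc=36, then (((abs(b) + abs(a)) != (a * 5)) && ((a - a) < abs(a))) is true, then acc=33, then val=0, then returns 33
compute2: val=-4, then acc=16, then (((abs(b) + abs(a)) != (a * 5)) && ((a - a) < abs(a))) is true, then acc=15, then val=0, then returns 15
33 against 15: the behavior changed.
verdict: not equivalent; witness: a=-3, b=1


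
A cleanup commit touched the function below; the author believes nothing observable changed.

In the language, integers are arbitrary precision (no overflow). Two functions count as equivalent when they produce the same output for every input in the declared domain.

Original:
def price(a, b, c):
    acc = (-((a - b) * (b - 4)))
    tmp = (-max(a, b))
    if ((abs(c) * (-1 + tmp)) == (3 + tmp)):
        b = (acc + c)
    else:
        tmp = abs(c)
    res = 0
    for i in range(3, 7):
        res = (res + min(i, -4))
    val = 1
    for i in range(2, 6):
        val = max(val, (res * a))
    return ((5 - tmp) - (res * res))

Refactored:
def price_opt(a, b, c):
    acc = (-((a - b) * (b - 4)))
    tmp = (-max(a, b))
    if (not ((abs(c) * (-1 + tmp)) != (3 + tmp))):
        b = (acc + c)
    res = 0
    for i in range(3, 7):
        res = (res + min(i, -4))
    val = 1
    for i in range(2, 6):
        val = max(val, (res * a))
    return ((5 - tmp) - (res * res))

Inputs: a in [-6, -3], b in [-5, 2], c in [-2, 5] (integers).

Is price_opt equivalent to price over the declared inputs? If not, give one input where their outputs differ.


On input a=-6, b=-5, c=-1, price returns -252 while price_opt returns -256.
verdict: not equivalent; witness: a=-6, b=-5, c=-1


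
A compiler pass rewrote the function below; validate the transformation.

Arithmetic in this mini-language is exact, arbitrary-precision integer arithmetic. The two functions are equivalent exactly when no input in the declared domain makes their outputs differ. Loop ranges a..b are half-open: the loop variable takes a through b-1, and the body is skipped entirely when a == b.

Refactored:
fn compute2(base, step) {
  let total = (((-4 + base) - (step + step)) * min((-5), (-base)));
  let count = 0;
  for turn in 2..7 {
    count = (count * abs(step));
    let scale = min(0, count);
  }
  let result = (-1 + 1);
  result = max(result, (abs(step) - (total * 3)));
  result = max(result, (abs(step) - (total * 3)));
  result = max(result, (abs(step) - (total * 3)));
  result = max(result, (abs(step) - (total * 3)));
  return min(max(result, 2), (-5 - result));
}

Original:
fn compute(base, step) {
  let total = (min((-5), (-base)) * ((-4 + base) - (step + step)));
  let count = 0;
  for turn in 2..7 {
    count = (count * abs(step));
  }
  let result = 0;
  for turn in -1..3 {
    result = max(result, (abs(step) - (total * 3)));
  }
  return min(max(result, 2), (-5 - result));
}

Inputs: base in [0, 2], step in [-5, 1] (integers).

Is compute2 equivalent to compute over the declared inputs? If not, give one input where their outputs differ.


This is a faithful refactor — min/max/abs usage differs; statement counts differ; local variable names differ; loop structure differs; arithmetic usage differs; constant usage differs, but the computed results match everywhere.
One worked example (base=1, step=-5) — compute: total = -35; count = 0; [turn=2]; count = 0; [turn=3]; count = 0; [turn=4]; count = 0; [turn=5]; count = 0; [turn=6]; count = 0; result = 0; [turn=-1]; result = 110; [turn=0]; result = 110; [turn=1]; result = 110; [turn=2]; result = 110; return -115; compute2: total = -35; count = 0; [turn=2]; count = 0; scale = 0; [turn=3]; count = 0; scale = 0; [turn=4]; count = 0; scale = 0; [turn=5]; count = 0; scale = 0; [turn=6]; count = 0; scale = 0; result = 0; result = 110; result = 110; result = 110; result = 110; return -115; agreement on -115.
Every one of the 21 inputs gives matching results.
verdict: equivalent


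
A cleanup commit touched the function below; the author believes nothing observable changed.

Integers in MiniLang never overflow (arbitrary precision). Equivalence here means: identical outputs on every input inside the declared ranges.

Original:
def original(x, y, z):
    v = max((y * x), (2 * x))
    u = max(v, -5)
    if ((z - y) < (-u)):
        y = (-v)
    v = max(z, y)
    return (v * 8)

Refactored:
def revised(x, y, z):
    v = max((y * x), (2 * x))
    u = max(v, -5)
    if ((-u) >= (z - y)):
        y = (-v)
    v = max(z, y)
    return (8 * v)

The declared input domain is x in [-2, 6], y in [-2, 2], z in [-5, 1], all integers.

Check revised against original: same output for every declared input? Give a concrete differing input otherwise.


x=-2, y=-1, z=-3 yields -8 from original but -16 from revised.
verdict: not equivalent; witness: x=-2, y=-1, z=-3


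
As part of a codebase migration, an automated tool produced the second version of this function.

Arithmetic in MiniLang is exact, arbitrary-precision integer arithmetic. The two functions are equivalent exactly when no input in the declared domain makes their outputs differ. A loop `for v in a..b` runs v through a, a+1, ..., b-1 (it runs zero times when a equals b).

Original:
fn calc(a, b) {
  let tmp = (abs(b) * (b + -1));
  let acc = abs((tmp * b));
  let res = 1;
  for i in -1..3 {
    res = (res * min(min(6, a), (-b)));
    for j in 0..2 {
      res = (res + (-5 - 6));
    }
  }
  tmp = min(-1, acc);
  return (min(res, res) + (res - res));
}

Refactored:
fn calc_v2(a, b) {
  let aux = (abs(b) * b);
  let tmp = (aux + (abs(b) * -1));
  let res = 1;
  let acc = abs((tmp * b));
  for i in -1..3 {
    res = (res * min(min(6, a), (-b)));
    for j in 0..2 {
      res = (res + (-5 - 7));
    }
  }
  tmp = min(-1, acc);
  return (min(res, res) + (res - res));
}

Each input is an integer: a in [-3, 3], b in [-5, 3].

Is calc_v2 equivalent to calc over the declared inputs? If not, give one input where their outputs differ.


Consider the input a=-3, b=-5.
calc: tmp = -30; acc = 150; res = 1; [i=-1]; res = -3; [j=0]; res = -14; [j=1]; res = -25; [i=0]; res = 75; [j=0]; res = 64; [j=1]; res = 53; [i=1]; res = -159; [j=0]; res = -170; [j=1]; res = -181; [i=2]; res = 543; [j=0]; res = 532; [j=1]; res = 521; tmp = -1; return 521
calc_v2: aux = -25; tmp = -30; res = 1; acc = 150; [i=-1]; res = -3; [j=0]; res = -15; [j=1]; res = -27; [i=0]; res = 81; [j=0]; res = 69; [j=1]; res = 57; [i=1]; res = -171; [j=0]; res = -183; [j=1]; res = -195; [i=2]; res = 585; [j=0]; res = 573; [j=1]; res = 561; tmp = -1; return 561
521 and 561 differ, so these are not the same function on this domain.
verdict: not equivalent; witness: a=-3, b=-5


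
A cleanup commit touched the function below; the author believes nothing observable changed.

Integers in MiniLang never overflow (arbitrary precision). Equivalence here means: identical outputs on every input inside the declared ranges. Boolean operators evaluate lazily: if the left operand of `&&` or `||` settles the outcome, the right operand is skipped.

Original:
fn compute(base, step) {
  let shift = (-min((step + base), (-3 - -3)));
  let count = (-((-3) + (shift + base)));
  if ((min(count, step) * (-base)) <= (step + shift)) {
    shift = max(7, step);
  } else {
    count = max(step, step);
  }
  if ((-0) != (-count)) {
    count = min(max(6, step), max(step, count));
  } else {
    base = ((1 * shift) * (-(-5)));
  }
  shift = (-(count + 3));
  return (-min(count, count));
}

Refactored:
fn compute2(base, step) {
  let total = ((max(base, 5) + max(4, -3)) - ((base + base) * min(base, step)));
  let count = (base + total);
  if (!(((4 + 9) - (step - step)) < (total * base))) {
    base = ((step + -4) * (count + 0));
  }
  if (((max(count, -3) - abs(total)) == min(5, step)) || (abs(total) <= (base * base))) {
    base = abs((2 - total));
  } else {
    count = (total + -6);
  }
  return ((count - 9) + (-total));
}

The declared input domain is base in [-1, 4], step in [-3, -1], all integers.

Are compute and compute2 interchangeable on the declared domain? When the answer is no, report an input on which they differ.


These are not equivalent — on base=-1, step=-3 the outputs split (0 vs -10).
compute: shift = 4; count = 0; ((min(count, step) * (-base)) <= (step + shift)) -> true; shift = 7; ((-0) != (-count)) -> false; base = 35; shift = -3; return 0
compute2: total = 3; count = 2; (!(((4 + 9) - (step - step)) < (total * base))) -> true; base = -14; (((max(count, -3) - abs(total)) == min(5, step)) || (abs(total) <= (base * base))) -> true; base = 1; return -10
verdict: not equivalent; witness: base=-1, step=-3


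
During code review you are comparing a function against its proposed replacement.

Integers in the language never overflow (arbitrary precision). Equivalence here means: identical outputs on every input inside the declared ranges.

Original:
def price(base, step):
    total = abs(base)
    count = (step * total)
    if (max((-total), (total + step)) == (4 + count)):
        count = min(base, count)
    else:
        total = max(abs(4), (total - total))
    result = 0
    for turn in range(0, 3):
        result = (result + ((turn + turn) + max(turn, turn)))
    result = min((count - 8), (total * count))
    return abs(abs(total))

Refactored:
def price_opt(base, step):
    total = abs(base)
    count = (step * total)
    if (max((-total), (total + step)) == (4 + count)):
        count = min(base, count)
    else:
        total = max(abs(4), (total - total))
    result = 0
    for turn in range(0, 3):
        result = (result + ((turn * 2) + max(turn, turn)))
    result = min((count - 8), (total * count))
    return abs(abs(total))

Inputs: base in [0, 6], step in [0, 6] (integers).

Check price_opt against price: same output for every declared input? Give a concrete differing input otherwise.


Reading the diff, among the changes: constant usage differs, and arithmetic usage differs.
One worked example (base=0, step=3) — price: total=0, then count=0, then (max((-total), (total + step)) == (4 + count)) is false, then total=4, then result=0, then (turn=0), then result=0, then (turn=1), then result=3, then (turn=2), then result=9, then result=-8, then returns 4; price_opt: total=0, then count=0, then (max((-total), (total + step)) == (4 + count)) is false, then total=4, then result=0, then (turn=0), then result=0, then (turn=1), then result=3, then (turn=2), then result=9, then result=-8, then returns 4; agreement on 4.
Every one of the 49 inputs gives matching results.
verdict: equivalent


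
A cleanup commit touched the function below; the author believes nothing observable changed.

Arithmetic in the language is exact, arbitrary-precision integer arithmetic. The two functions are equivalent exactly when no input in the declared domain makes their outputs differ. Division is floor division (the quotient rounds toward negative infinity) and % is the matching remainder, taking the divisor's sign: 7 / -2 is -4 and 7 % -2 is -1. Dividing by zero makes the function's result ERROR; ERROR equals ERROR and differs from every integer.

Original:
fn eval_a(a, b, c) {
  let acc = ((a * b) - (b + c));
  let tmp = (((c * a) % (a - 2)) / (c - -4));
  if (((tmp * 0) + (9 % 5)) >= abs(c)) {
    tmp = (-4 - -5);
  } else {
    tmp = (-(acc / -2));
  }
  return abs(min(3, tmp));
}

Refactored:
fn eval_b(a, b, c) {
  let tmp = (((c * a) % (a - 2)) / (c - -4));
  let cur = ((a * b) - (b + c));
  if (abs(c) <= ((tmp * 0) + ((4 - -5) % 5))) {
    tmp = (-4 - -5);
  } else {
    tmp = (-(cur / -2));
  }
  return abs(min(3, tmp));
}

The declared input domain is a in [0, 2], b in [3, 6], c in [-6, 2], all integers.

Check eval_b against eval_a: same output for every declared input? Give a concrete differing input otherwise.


Equivalent — the differences include constant usage differs; arithmetic usage differs; local variable names differ; comparison usage differs, yet no declared input distinguishes the two.
As a probe, take a=0, b=4, c=-1: eval_a runs acc becomes -3; next tmp becomes 0; next (((tmp * 0) + (9 % 5)) >= abs(c)) evaluates to true; next tmp becomes 1; next final value 1; eval_b runs tmp becomes 0; next cur becomes -3; next (abs(c) <= ((tmp * 0) + ((4 - -5) % 5))) evaluates to true; next tmp becomes 1; next final value 1; both end at 1.
Checked all 108 inputs in the declared domain: the outputs agree on every one.
verdict: equivalent


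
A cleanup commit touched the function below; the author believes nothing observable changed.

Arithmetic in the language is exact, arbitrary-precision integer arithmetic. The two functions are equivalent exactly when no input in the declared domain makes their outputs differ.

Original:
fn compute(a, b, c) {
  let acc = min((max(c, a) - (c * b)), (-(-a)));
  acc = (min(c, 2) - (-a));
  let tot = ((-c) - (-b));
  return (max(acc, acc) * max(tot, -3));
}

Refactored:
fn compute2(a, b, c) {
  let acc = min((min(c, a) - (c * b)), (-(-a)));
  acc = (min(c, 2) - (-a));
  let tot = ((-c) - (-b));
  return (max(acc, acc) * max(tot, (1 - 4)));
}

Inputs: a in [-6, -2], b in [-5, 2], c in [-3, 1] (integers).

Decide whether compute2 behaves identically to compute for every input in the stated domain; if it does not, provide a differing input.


The one real change (`max(c, a)` became `min(c, a)`) has no effect anywhere in the declared ranges; all 200 inputs agree.
verdict: equivalent


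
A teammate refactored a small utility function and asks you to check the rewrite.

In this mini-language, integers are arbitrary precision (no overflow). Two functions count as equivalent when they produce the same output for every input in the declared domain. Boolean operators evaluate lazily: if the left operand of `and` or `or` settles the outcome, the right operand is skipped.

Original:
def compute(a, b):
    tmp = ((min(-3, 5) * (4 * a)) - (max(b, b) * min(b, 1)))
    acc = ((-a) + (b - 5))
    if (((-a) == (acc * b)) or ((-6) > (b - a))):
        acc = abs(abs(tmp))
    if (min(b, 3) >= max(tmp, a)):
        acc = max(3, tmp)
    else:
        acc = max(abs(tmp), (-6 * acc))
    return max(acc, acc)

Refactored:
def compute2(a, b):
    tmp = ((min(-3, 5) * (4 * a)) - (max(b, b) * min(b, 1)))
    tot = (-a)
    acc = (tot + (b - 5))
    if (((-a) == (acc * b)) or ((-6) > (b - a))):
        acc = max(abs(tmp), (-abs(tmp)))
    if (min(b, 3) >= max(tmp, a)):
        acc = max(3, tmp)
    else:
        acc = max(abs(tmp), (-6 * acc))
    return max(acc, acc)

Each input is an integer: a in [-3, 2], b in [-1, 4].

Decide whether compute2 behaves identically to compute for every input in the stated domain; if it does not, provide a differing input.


Side by side, the visible changes include: local variable names differ, plus min/max/abs usage differs, plus statement counts differ.
One worked example (a=1, b=0) — compute: tmp=-12, then acc=-6, then (((-a) == (acc * b)) or ((-6) > (b - a))) is false, then (min(b, 3) >= max(tmp, a)) is false, then acc=36, then returns 36; compute2: tmp=-12, then tot=-1, then acc=-6, then (((-a) == (acc * b)) or ((-6) > (b - a))) is false, then (min(b, 3) >= max(tmp, a)) is false, then acc=36, then returns 36; agreement on 36.
Checked all 36 inputs in the declared domain: the outputs agree on every one.
verdict: equivalent


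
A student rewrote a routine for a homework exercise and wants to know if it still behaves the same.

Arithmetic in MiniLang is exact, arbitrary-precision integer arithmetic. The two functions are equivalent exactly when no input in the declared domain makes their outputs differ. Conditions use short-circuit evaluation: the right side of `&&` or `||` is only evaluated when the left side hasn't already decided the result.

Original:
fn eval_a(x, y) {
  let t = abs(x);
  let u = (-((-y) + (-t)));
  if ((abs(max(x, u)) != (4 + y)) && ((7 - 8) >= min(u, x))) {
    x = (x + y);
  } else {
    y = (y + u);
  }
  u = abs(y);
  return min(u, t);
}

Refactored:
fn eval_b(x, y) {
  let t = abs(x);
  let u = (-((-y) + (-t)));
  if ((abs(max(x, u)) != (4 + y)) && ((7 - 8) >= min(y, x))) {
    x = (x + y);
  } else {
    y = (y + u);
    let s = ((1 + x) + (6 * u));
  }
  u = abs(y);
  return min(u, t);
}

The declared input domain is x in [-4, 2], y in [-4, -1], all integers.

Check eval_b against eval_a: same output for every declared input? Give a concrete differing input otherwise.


On input x=2, y=-1, eval_a returns 0 while eval_b returns 1.
verdict: not equivalent; witness: x=2, y=-1


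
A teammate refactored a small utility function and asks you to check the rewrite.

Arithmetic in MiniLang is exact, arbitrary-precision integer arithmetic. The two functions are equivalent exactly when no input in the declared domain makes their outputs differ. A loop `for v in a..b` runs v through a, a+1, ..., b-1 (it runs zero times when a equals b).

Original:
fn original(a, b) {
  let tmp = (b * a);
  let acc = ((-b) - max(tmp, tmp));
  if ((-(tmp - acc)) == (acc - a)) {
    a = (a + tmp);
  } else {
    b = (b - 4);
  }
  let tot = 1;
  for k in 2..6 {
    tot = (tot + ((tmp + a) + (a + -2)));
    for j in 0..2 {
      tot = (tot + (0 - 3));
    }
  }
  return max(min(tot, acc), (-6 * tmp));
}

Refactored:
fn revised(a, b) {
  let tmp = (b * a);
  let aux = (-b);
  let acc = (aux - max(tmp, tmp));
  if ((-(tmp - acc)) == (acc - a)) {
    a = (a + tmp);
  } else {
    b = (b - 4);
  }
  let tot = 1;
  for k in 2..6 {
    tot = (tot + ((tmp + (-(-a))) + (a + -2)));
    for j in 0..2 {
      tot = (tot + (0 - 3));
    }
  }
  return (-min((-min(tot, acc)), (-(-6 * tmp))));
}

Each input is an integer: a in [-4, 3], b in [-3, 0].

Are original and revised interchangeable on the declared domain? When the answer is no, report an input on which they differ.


The two versions differ — the changes include statement counts differ; and local variable names differ; and min/max/abs usage differs.
As a probe, take a=-2, b=-1: original runs tmp=2, then acc=-1, then ((-(tmp - acc)) == (acc - a)) is false, then b=-5, then tot=1, then (k=2), then tot=-3, then (j=0), then tot=-6, then (j=1), then tot=-9, then (k=3), then tot=-13, then (j=0), then tot=-16, then (j=1), then tot=-19, then (k=4), then tot=-23, then (j=0), then tot=-26, then (j=1), then tot=-29, then (k=5), then tot=-33, then (j=0), then tot=-36, then (j=1), then tot=-39, then returns -12; revised runs tmp=2, then aux=1, then acc=-1, then ((-(tmp - acc)) == (acc - a)) is false, then b=-5, then tot=1, then (k=2), then tot=-3, then (j=0), then tot=-6, then (j=1), then tot=-9, then (k=3), then tot=-13, then (j=0), then tot=-16, then (j=1), then tot=-19, then (k=4), then tot=-23, then (j=0), then tot=-26, then (j=1), then tot=-29, then (k=5), then tot=-33, then (j=0), then tot=-36, then (j=1), then tot=-39, then returns -12; both end at -12.
An exhaustive pass over the 32 declared inputs shows identical outputs.
verdict: equivalent


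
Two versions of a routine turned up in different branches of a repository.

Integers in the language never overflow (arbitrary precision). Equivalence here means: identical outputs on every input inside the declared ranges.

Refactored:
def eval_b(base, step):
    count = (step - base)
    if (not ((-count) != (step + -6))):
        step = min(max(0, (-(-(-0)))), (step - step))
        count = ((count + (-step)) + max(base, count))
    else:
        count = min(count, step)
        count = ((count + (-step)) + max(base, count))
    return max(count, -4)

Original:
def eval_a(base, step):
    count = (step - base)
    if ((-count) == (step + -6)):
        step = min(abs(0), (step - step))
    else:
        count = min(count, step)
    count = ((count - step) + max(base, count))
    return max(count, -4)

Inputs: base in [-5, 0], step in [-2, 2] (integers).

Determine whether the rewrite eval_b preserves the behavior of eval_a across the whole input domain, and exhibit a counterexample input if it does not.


Changes here: statement counts differ; constant usage differs; min/max/abs usage differs; arithmetic usage differs; comparison usage differs; boolean connective usage differs; the full 30-point sweep finds no disagreement.
verdict: equivalent


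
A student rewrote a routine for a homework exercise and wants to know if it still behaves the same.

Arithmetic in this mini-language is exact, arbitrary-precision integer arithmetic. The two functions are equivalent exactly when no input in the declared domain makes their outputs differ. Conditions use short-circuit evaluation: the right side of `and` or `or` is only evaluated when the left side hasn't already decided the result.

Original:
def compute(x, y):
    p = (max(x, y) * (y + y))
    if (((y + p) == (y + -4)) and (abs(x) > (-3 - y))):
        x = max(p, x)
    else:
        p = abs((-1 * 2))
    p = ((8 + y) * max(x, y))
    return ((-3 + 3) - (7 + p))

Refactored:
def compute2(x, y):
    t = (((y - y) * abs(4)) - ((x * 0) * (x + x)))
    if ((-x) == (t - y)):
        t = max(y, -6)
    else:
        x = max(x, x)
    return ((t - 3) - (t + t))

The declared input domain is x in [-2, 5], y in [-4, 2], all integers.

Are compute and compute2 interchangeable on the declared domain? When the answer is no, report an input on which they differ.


Input x=-2, y=-4: 1 from compute versus -3 from compute2.
verdict: not equivalent; witness: x=-2, y=-4


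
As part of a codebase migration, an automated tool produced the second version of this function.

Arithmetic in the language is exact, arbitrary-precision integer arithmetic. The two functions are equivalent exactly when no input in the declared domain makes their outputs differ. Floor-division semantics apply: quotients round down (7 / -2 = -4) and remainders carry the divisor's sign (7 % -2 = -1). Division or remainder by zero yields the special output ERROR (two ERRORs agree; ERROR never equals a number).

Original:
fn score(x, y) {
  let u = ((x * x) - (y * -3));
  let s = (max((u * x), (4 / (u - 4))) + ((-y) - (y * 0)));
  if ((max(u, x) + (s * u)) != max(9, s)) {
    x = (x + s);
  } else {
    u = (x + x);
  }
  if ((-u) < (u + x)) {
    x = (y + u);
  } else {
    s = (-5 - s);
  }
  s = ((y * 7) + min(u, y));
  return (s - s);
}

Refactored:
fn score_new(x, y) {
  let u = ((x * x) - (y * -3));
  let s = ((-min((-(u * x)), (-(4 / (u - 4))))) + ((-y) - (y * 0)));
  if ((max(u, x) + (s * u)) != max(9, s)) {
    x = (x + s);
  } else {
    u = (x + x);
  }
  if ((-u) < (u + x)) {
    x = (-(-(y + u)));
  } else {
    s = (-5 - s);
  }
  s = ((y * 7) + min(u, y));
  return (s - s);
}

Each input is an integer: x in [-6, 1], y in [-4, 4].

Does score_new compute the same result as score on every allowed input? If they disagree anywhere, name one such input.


Side by side, the visible changes include: min/max/abs usage differs.
Spot check at x=-4, y=2 — score: u := 22 | s := -2 | ((max(u, x) + (s * u)) != max(9, s)): true | x := -6 | ((-u) < (u + x)): true | x := 24 | s := 16 | result 0. score_new: u := 22 | s := -2 | ((max(u, x) + (s * u)) != max(9, s)): true | x := -6 | ((-u) < (u + x)): true | x := 24 | s := 16 | result 0. Both give 0.
Every one of the 72 inputs gives matching results.
verdict: equivalent


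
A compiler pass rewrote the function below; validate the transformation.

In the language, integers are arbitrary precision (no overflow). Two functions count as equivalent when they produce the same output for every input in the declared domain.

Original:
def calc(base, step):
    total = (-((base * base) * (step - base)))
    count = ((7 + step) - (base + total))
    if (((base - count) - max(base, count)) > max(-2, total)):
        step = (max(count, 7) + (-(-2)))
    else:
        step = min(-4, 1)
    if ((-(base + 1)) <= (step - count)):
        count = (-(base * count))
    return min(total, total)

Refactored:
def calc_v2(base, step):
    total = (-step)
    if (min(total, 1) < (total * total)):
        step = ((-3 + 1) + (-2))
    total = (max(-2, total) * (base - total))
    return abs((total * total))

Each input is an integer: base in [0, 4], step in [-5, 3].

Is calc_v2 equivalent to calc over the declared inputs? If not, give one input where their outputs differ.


Take base=0, step=-5.
calc: total becomes 0; next count becomes 2; next (((base - count) - max(base, count)) > max(-2, total)) evaluates to false; next step becomes -4; next ((-(base + 1)) <= (step - count)) evaluates to false; next final value 0
calc_v2: total becomes 5; next (min(total, 1) < (total * total)) evaluates to true; next step becomes -4; next total becomes -25; next final value 625
0 != 625, so the rewrite changes behavior.
verdict: not equivalent; witness: base=0, step=-5


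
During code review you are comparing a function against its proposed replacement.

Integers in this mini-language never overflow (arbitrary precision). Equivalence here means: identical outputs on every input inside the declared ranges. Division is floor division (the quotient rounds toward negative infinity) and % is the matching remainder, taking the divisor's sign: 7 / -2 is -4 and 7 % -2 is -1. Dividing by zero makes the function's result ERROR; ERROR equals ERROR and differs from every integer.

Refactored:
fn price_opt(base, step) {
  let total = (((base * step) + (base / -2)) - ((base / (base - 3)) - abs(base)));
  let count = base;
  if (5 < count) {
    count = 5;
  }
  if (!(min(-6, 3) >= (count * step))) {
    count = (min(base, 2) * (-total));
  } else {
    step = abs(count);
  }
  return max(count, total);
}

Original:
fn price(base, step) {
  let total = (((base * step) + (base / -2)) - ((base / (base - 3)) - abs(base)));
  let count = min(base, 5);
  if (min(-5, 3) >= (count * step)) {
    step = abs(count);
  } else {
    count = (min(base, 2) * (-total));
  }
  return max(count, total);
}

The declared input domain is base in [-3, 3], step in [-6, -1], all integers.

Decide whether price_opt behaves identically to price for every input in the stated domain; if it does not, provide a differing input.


Take base=1, step=-5.
price: total = -4; count = 1; (min(-5, 3) >= (count * step)) -> true; step = 1; return 1
price_opt: total = -4; count = 1; (5 < count) -> false; (!(min(-6, 3) >= (count * step))) -> true; count = 4; return 4
1 vs 4 — the two versions disagree here.
verdict: not equivalent; witness: base=1, step=-5


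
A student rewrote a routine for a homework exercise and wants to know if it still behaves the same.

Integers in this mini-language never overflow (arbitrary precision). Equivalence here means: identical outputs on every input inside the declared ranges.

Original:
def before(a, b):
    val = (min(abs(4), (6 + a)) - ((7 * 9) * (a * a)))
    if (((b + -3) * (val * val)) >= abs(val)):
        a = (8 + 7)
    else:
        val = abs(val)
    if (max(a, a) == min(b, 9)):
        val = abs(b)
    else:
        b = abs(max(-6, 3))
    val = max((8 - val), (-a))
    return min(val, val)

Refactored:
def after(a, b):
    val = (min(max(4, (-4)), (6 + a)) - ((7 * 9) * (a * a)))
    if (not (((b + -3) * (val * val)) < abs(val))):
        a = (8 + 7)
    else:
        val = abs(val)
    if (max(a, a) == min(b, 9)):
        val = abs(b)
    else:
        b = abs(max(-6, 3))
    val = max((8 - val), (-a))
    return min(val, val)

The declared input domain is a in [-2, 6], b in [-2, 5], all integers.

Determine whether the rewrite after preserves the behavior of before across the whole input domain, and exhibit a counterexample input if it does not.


This is a faithful refactor — min/max/abs usage differs; boolean connective usage differs; comparison usage differs; constant usage differs, but the computed results match everywhere.
Spot check at a=4, b=-1 — before: val := -1004 | (((b + -3) * (val * val)) >= abs(val)): false | val := 1004 | (max(a, a) == min(b, 9)): false | b := 3 | val := -4 | result -4. after: val := -1004 | (not (((b + -3) * (val * val)) < abs(val))): false | val := 1004 | (max(a, a) == min(b, 9)): false | b := 3 | val := -4 | result -4. Both give -4.
Checked all 72 inputs in the declared domain: the outputs agree on every one.
verdict: equivalent
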